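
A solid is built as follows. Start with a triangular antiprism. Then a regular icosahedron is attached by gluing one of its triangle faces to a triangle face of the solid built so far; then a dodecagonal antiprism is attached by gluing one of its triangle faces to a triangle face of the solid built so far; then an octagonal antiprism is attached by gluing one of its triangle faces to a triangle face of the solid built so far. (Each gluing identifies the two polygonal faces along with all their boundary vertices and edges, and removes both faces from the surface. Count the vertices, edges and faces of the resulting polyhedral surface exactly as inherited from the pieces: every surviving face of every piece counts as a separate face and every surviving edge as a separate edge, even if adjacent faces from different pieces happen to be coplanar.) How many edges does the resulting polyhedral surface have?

113

A triangular antiprism: V=6, E=12, F=8.
Attach a regular icosahedron (V=12, E=30, F=20) along a 3-gon: merge 3 vertices and 3 edges, delete both glued faces → V=15, E=39, F=26.
Attach a dodecagonal antiprism (V=24, E=48, F=26) along a 3-gon: merge 3 vertices and 3 edges, delete both glued faces → V=36, E=84, F=50.
Attach an octagonal antiprism (V=16, E=32, F=18) along a 3-gon: merge 3 vertices and 3 edges, delete both glued faces → V=49, E=113, F=66.
Check: V − E + F = 49 − 113 + 66 = 2.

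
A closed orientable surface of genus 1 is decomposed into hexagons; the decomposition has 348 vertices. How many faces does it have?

174

χ = 2 − 2·1 = 0, and every face is a hexagon so 6F = 2E.
V − E + F = 0 with E = 6F/2 gives 348 − (6/2 − 1)·F = 0, so F = 174 and E = 522.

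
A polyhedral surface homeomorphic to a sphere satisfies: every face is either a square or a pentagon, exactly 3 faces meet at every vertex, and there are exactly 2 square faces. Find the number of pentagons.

8

Let x be the number of pentagons; then F = 2 + x.
Edge–face incidences: 2E = 4·2 + 5·x = 8 + 5x.
Every vertex has degree 3, so 3V = 2E.
Euler: V − E + F = 2 ⇒ (2E)/3 − E + (2 + x) = 2.
Multiply by 6: 2·(2E) − 3·(2E) + 6·(2 + x) = 12, i.e. 12 + 6x − (8 + 5x) = 12.
Collecting terms: x + 4 = 12, so x = 8.
Then 2E = 8 + 5·8 = 48, so E = 24, V = 2E/3 = 16, F = 2 + 8 = 10.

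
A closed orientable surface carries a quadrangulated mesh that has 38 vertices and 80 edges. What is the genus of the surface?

Every face is a square and each edge borders two faces, so 4F = 2·80, giving F = 40.
χ = V − E + F = 38 − 80 + 40 = -2.
For a closed orientable surface χ = 2 − 2g, so g = (2 − (-2))/2 = 2.

2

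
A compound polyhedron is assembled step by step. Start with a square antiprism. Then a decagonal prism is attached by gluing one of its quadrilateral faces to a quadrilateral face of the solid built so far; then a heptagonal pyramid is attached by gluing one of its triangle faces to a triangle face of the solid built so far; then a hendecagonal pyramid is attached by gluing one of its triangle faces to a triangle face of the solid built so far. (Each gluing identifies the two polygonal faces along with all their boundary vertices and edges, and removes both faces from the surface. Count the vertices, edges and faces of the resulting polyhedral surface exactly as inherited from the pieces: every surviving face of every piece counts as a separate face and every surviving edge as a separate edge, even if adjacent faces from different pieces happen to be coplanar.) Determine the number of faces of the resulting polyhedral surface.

A square antiprism: V=8, E=16, F=10.
Attach a decagonal prism (V=20, E=30, F=12) along a 4-gon: merge 4 vertices and 4 edges, delete both glued faces → V=24, E=42, F=20.
Attach a heptagonal pyramid (V=8, E=14, F=8) along a 3-gon: merge 3 vertices and 3 edges, delete both glued faces → V=29, E=53, F=26.
Attach a hendecagonal pyramid (V=12, E=22, F=12) along a 3-gon: merge 3 vertices and 3 edges, delete both glued faces → V=38, E=72, F=36.
Check: V − E + F = 38 − 72 + 36 = 2.

36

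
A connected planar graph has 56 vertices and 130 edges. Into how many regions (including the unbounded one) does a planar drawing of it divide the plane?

Euler's formula for a connected plane graph: V − E + F = 2, so F = 2 − 56 + 130 = 76.

76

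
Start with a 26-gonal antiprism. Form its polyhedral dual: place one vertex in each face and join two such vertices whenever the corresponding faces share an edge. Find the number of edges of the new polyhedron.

The base solid has V = 52, E = 104, F = 54.
The dual swaps V and F and preserves E: V′ = F = 54, E′ = E = 104, F′ = V = 52.

104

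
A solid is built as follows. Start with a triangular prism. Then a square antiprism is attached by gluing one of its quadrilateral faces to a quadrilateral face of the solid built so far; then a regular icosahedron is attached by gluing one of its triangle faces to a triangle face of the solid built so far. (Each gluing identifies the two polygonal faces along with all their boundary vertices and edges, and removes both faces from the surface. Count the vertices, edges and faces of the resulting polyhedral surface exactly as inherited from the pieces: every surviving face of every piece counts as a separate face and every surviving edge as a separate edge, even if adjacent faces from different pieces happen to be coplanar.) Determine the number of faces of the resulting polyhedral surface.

31

A triangular prism: V=6, E=9, F=5.
Attach a square antiprism (V=8, E=16, F=10) along a 4-gon: merge 4 vertices and 4 edges, delete both glued faces → V=10, E=21, F=13.
Attach a regular icosahedron (V=12, E=30, F=20) along a 3-gon: merge 3 vertices and 3 edges, delete both glued faces → V=19, E=48, F=31.
Check: V − E + F = 19 − 48 + 31 = 2.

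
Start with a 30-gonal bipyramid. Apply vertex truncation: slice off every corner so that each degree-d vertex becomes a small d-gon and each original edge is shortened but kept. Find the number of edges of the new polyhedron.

270

The base solid has V = 32, E = 90, F = 60.
Truncation replaces each original edge-end by a new vertex, so V′ = 2E = 180.
Each original edge survives, and each old vertex of degree d contributes d new edges; summing degrees gives Σd = 2E, so E′ = E + 2E = 3E = 270.
Each original face survives and each original vertex becomes one new face: F′ = F + V = 92.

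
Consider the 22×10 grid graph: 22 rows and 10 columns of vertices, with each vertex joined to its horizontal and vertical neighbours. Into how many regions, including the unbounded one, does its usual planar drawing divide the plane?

190

The grid has V = 22·10 = 220 vertices and E = 22·9 + 10·21 = 408 edges.
F = 2 − V + E = 2 − 220 + 408 = 190.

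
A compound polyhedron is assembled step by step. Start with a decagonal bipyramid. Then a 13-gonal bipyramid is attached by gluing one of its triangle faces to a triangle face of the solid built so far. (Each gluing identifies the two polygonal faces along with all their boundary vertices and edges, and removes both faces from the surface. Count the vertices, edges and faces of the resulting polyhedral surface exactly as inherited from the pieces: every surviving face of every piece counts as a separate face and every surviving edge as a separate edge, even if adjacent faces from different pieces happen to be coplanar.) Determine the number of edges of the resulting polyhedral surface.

66

A decagonal bipyramid: V=12, E=30, F=20.
Attach a 13-gonal bipyramid (V=15, E=39, F=26) along a 3-gon: merge 3 vertices and 3 edges, delete both glued faces → V=24, E=66, F=44.
Check: V − E + F = 24 − 66 + 44 = 2.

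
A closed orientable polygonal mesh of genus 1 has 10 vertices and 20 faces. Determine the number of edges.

For a closed orientable surface of genus 1, χ = 2 − 2·1 = 0.
E = V + F − (0) = 10 + 20 − (0) = 30.

30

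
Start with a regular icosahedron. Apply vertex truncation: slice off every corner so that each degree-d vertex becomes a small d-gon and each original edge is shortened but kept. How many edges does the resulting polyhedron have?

The base solid has V = 12, E = 30, F = 20.
Truncation replaces each original edge-end by a new vertex, so V′ = 2E = 60.
Each original edge survives, and each old vertex of degree d contributes d new edges; summing degrees gives Σd = 2E, so E′ = E + 2E = 3E = 90.
Each original face survives and each original vertex becomes one new face: F′ = F + V = 32.

90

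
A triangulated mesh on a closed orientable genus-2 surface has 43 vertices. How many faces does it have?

χ = 2 − 2·2 = -2, and every face is a triangle so 3F = 2E.
V − E + F = -2 with E = 3F/2 gives 43 − (3/2 − 1)·F = -2, so F = 90 and E = 135.

90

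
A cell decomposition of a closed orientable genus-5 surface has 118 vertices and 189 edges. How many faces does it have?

63

For a closed orientable surface of genus 5, χ = 2 − 2·5 = -8.
F = -8 − V + E = -8 − 118 + 189 = 63.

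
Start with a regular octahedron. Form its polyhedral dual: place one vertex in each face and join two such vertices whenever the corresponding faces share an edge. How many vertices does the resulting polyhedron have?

The base solid has V = 6, E = 12, F = 8.
The dual swaps V and F and preserves E: V′ = F = 8, E′ = E = 12, F′ = V = 6.

8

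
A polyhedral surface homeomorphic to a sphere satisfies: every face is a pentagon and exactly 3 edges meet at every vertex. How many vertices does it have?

Each face has 5 edges and each edge borders two faces, so 2E = 5F.
Each vertex has degree 3, so 3V = 2E and hence V = 5F/3.
Euler: V − E + F = 2 ⇒ (5F/3) − (5F/2) + F = 2.
Multiply by 6: (10 − 15 + 6)F = 12, i.e. 1F = 12.
So F = 12, E = 5·12/2 = 30, V = 5·12/3 = 20.

20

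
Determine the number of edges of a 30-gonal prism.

A prism on an n-gon has two n-gon bases and n rectangular sides: V = 2·30 = 60, E = 3·30 = 90, F = 30 + 2 = 32.
Check: V − E + F = 60 − 90 + 32 = 2.

90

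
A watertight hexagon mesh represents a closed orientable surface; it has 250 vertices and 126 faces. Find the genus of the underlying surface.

Every face is a hexagon, so 2E = 6·126 = 756, giving E = 378.
χ = V − E + F = 250 − 378 + 126 = -2.
For a closed orientable surface χ = 2 − 2g, so g = (2 − (-2))/2 = 2.

2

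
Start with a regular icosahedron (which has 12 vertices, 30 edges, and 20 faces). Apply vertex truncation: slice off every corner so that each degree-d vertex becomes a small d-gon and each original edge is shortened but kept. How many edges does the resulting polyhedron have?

90

Truncation replaces each original edge-end by a new vertex, so V′ = 2E = 60.
Each original edge survives, and each old vertex of degree d contributes d new edges; summing degrees gives Σd = 2E, so E′ = E + 2E = 3E = 90.
Each original face survives and each original vertex becomes one new face: F′ = F + V = 32.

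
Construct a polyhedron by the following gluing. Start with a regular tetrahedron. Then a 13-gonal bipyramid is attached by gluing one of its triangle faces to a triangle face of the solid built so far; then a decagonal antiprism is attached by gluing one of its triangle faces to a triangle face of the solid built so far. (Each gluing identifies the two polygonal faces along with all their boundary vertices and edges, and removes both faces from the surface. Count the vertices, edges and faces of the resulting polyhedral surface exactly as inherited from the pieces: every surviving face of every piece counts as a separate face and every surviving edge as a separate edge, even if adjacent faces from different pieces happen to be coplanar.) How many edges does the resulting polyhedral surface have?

A regular tetrahedron: V=4, E=6, F=4.
Attach a 13-gonal bipyramid (V=15, E=39, F=26) along a 3-gon: merge 3 vertices and 3 edges, delete both glued faces → V=16, E=42, F=28.
Attach a decagonal antiprism (V=20, E=40, F=22) along a 3-gon: merge 3 vertices and 3 edges, delete both glued faces → V=33, E=79, F=48.
Check: V − E + F = 33 − 79 + 48 = 2.

79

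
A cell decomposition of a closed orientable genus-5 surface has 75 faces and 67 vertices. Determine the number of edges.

150

For a closed orientable surface of genus 5, χ = 2 − 2·5 = -8.
E = V + F − (-8) = 67 + 75 − (-8) = 150.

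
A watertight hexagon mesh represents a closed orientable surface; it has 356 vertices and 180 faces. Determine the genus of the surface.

Every face is a hexagon, so 2E = 6·180 = 1080, giving E = 540.
χ = V − E + F = 356 − 540 + 180 = -4.
For a closed orientable surface χ = 2 − 2g, so g = (2 − (-4))/2 = 3.

3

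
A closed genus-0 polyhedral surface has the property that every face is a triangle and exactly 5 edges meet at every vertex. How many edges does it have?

30

Each face has 3 edges and each edge borders two faces, so 2E = 3F.
Each vertex has degree 5, so 5V = 2E and hence V = 3F/5.
Euler: V − E + F = 2 ⇒ (3F/5) − (3F/2) + F = 2.
Multiply by 10: (6 − 15 + 10)F = 20, i.e. 1F = 20.
So F = 20, E = 3·20/2 = 30, V = 3·20/5 = 12.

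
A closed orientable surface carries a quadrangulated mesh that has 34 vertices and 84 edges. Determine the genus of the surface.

5

Every face is a square and each edge borders two faces, so 4F = 2·84, giving F = 42.
χ = V − E + F = 34 − 84 + 42 = -8.
For a closed orientable surface χ = 2 − 2g, so g = (2 − (-8))/2 = 5.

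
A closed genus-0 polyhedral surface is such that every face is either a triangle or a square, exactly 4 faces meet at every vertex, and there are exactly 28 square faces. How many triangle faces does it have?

Let x be the number of triangles; then F = 28 + x.
Edge–face incidences: 2E = 4·28 + 3·x = 112 + 3x.
Every vertex has degree 4, so 4V = 2E.
Euler: V − E + F = 2 ⇒ (2E)/4 − E + (28 + x) = 2.
Multiply by 8: 2·(2E) − 4·(2E) + 8·(28 + x) = 16, i.e. 224 + 8x − 2·(112 + 3x) = 16.
Collecting terms: 2x = 16, so x = 8.
Then 2E = 112 + 3·8 = 136, so E = 68, V = 2E/4 = 34, F = 28 + 8 = 36.

8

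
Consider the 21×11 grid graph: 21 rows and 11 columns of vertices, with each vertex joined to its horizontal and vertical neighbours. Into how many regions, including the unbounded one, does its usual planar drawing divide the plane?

The grid has V = 21·11 = 231 vertices and E = 21·10 + 11·20 = 430 edges.
F = 2 − V + E = 2 − 231 + 430 = 201.

201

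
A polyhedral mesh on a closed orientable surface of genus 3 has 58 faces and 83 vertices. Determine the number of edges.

145

For a closed orientable surface of genus 3, χ = 2 − 2·3 = -4.
E = V + F − (-4) = 83 + 58 − (-4) = 145.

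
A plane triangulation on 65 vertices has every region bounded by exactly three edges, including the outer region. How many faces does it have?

126

In a plane triangulation 3F = 2E and V − E + F = 2, so F = 2V − 4 = 2·65 − 4 = 126.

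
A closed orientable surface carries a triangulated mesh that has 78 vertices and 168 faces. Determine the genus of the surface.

4

Every face is a triangle, so 2E = 3·168 = 504, giving E = 252.
χ = V − E + F = 78 − 252 + 168 = -6.
For a closed orientable surface χ = 2 − 2g, so g = (2 − (-6))/2 = 4.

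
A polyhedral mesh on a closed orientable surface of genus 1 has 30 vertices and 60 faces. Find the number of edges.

For a closed orientable surface of genus 1, χ = 2 − 2·1 = 0.
E = V + F − (0) = 30 + 60 − (0) = 90.

90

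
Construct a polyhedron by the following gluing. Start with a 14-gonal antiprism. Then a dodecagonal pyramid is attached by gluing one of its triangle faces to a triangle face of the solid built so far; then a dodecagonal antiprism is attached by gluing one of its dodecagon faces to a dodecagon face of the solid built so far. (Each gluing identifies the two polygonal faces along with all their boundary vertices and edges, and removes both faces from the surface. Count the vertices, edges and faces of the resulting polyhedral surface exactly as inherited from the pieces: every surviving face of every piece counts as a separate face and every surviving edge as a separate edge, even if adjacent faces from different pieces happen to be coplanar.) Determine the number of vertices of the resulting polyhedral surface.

A 14-gonal antiprism: V=28, E=56, F=30.
Attach a dodecagonal pyramid (V=13, E=24, F=13) along a 3-gon: merge 3 vertices and 3 edges, delete both glued faces → V=38, E=77, F=41.
Attach a dodecagonal antiprism (V=24, E=48, F=26) along a 12-gon: merge 12 vertices and 12 edges, delete both glued faces → V=50, E=113, F=65.
Check: V − E + F = 50 − 113 + 65 = 2.

50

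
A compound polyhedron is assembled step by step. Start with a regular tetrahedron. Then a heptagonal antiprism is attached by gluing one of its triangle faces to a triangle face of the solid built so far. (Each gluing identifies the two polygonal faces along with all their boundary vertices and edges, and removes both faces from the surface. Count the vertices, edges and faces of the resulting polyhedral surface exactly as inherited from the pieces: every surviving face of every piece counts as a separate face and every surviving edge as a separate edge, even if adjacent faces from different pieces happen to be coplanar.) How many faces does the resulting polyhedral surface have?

18

A regular tetrahedron: V=4, E=6, F=4.
Attach a heptagonal antiprism (V=14, E=28, F=16) along a 3-gon: merge 3 vertices and 3 edges, delete both glued faces → V=15, E=31, F=18.
Check: V − E + F = 15 − 31 + 18 = 2.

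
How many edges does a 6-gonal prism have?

18

A prism on an n-gon has two n-gon bases and n rectangular sides: V = 2·6 = 12, E = 3·6 = 18, F = 6 + 2 = 8.
Check: V − E + F = 12 − 18 + 8 = 2.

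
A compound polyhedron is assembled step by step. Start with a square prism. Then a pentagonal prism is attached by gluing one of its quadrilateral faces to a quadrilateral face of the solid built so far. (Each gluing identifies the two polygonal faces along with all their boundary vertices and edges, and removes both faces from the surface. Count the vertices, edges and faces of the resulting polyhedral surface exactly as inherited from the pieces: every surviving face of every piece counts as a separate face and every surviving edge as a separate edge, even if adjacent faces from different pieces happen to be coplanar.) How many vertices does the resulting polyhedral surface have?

14

A square prism: V=8, E=12, F=6.
Attach a pentagonal prism (V=10, E=15, F=7) along a 4-gon: merge 4 vertices and 4 edges, delete both glued faces → V=14, E=23, F=11.
Check: V − E + F = 14 − 23 + 11 = 2.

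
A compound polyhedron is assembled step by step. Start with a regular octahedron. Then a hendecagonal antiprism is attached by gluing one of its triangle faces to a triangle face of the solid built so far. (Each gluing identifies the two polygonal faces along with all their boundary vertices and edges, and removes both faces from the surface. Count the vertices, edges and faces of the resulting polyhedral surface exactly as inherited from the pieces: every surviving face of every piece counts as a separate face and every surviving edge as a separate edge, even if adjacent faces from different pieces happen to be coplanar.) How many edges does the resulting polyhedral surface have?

A regular octahedron: V=6, E=12, F=8.
Attach a hendecagonal antiprism (V=22, E=44, F=24) along a 3-gon: merge 3 vertices and 3 edges, delete both glued faces → V=25, E=53, F=30.
Check: V − E + F = 25 − 53 + 30 = 2.

53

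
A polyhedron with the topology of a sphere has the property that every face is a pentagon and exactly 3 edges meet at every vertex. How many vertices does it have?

Each face has 5 edges and each edge borders two faces, so 2E = 5F.
Each vertex has degree 3, so 3V = 2E and hence V = 5F/3.
Euler: V − E + F = 2 ⇒ (5F/3) − (5F/2) + F = 2.
Multiply by 6: (10 − 15 + 6)F = 12, i.e. 1F = 12.
So F = 12, E = 5·12/2 = 30, V = 5·12/3 = 20.

20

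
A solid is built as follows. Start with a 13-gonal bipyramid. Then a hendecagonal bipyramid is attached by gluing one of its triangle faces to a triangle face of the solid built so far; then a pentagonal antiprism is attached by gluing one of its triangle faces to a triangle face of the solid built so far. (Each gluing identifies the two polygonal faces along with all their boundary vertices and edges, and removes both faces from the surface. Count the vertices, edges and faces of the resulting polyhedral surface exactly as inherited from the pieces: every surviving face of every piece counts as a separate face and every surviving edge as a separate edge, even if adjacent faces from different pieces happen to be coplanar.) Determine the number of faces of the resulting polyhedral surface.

56

A 13-gonal bipyramid: V=15, E=39, F=26.
Attach a hendecagonal bipyramid (V=13, E=33, F=22) along a 3-gon: merge 3 vertices and 3 edges, delete both glued faces → V=25, E=69, F=46.
Attach a pentagonal antiprism (V=10, E=20, F=12) along a 3-gon: merge 3 vertices and 3 edges, delete both glued faces → V=32, E=86, F=56.
Check: V − E + F = 32 − 86 + 56 = 2.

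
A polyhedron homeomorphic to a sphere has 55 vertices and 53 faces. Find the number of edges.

106

Here V − E + F = 2.
E = V + F − (2) = 55 + 53 − (2) = 106.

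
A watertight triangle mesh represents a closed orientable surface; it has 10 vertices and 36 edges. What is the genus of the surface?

Every face is a triangle and each edge borders two faces, so 3F = 2·36, giving F = 24.
χ = V − E + F = 10 − 36 + 24 = -2.
For a closed orientable surface χ = 2 − 2g, so g = (2 − (-2))/2 = 2.

2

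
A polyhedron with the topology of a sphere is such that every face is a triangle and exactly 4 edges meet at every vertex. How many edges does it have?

Each face has 3 edges and each edge borders two faces, so 2E = 3F.
Each vertex has degree 4, so 4V = 2E and hence V = 3F/4.
Euler: V − E + F = 2 ⇒ (3F/4) − (3F/2) + F = 2.
Multiply by 8: (6 − 12 + 8)F = 16, i.e. 2F = 16.
So F = 8, E = 3·8/2 = 12, V = 3·8/4 = 6.

12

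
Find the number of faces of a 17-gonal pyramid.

A pyramid on an n-gon base has one n-gon and n triangles: V = 17 + 1 = 18, E = 2·17 = 34, F = 17 + 1 = 18.

18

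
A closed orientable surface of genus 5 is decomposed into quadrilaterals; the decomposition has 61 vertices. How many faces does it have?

69

χ = 2 − 2·5 = -8, and every face is a square so 4F = 2E.
V − E + F = -8 with E = 4F/2 gives 61 − (4/2 − 1)·F = -8, so F = 69 and E = 138.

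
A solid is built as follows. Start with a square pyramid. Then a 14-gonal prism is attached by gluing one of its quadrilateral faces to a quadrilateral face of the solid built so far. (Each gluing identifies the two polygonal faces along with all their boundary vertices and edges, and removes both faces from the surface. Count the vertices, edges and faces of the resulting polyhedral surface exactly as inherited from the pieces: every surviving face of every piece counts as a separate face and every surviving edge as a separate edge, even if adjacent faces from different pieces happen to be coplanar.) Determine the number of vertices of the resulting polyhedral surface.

A square pyramid: V=5, E=8, F=5.
Attach a 14-gonal prism (V=28, E=42, F=16) along a 4-gon: merge 4 vertices and 4 edges, delete both glued faces → V=29, E=46, F=19.
Check: V − E + F = 29 − 46 + 19 = 2.

29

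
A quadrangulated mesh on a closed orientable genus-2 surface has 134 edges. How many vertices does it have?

65

χ = 2 − 2·2 = -2, and every face is a square so 4F = 2E.
F = 2E/4 = 67. Then V = -2 + E − F = -2 + 134 − 67 = 65.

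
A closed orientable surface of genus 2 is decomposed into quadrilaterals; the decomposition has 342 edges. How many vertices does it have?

169

χ = 2 − 2·2 = -2, and every face is a square so 4F = 2E.
F = 2E/4 = 171. Then V = -2 + E − F = -2 + 342 − 171 = 169.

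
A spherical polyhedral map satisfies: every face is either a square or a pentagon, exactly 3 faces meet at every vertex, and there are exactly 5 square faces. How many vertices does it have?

10

Let x be the number of pentagons; then F = 5 + x.
Edge–face incidences: 2E = 4·5 + 5·x = 20 + 5x.
Every vertex has degree 3, so 3V = 2E.
Euler: V − E + F = 2 ⇒ (2E)/3 − E + (5 + x) = 2.
Multiply by 6: 2·(2E) − 3·(2E) + 6·(5 + x) = 12, i.e. 30 + 6x − (20 + 5x) = 12.
Collecting terms: x + 10 = 12, so x = 2.
Then 2E = 20 + 5·2 = 30, so E = 15, V = 2E/3 = 10, F = 5 + 2 = 7.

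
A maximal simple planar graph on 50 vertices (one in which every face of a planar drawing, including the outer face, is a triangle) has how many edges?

144

In a plane triangulation 3F = 2E and V − E + F = 2, so E = 3V − 6 = 3·50 − 6 = 144.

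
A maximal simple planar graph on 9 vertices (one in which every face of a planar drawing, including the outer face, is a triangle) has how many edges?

21

In a plane triangulation 3F = 2E and V − E + F = 2, so E = 3V − 6 = 3·9 − 6 = 21.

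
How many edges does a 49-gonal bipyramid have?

A bipyramid over an n-gon has 2n triangular faces and n + 2 vertices: V = 49 + 2 = 51, E = 3·49 = 147, F = 2·49 = 98.

147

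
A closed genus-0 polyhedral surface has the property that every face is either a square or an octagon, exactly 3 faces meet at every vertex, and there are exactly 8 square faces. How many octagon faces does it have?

2

Let x be the number of octagons; then F = 8 + x.
Edge–face incidences: 2E = 4·8 + 8·x = 32 + 8x.
Every vertex has degree 3, so 3V = 2E.
Euler: V − E + F = 2 ⇒ (2E)/3 − E + (8 + x) = 2.
Multiply by 6: 2·(2E) − 3·(2E) + 6·(8 + x) = 12, i.e. 48 + 6x − (32 + 8x) = 12.
Collecting terms: −2x + 16 = 12, so −2x = −4, so x = 2.
Then 2E = 32 + 8·2 = 48, so E = 24, V = 2E/3 = 16, F = 8 + 2 = 10.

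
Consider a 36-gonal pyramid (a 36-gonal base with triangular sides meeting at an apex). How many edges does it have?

72

A pyramid on an n-gon base has one n-gon and n triangles: V = 36 + 1 = 37, E = 2·36 = 72, F = 36 + 1 = 37.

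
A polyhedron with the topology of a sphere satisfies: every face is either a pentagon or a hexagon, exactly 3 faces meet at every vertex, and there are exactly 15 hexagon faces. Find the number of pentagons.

Let x be the number of pentagons; then F = 15 + x.
Edge–face incidences: 2E = 6·15 + 5·x = 90 + 5x.
Every vertex has degree 3, so 3V = 2E.
Euler: V − E + F = 2 ⇒ (2E)/3 − E + (15 + x) = 2.
Multiply by 6: 2·(2E) − 3·(2E) + 6·(15 + x) = 12, i.e. 90 + 6x − (90 + 5x) = 12.
Collecting terms: x = 12.
Then 2E = 90 + 5·12 = 150, so E = 75, V = 2E/3 = 50, F = 15 + 12 = 27.

12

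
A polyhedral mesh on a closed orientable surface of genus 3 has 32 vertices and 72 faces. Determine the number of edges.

For a closed orientable surface of genus 3, χ = 2 − 2·3 = -4.
E = V + F − (-4) = 32 + 72 − (-4) = 108.

108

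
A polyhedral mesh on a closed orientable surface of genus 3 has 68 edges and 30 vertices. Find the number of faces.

For a closed orientable surface of genus 3, χ = 2 − 2·3 = -4.
F = -4 − V + E = -4 − 30 + 68 = 34.

34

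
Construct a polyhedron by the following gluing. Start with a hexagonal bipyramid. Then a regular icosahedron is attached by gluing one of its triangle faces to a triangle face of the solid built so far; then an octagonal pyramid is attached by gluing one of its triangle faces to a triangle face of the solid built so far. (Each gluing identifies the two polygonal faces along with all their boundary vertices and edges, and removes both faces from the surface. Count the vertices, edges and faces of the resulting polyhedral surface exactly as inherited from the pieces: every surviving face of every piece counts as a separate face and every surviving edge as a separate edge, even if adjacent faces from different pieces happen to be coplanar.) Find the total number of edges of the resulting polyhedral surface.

58

A hexagonal bipyramid: V=8, E=18, F=12.
Attach a regular icosahedron (V=12, E=30, F=20) along a 3-gon: merge 3 vertices and 3 edges, delete both glued faces → V=17, E=45, F=30.
Attach an octagonal pyramid (V=9, E=16, F=9) along a 3-gon: merge 3 vertices and 3 edges, delete both glued faces → V=23, E=58, F=37.
Check: V − E + F = 23 − 58 + 37 = 2.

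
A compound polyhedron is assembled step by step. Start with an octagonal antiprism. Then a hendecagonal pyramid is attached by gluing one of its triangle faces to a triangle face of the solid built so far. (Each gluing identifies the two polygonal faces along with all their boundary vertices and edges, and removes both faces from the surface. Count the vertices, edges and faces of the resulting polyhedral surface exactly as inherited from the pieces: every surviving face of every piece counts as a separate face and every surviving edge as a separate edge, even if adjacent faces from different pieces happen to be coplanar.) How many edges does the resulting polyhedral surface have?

51

An octagonal antiprism: V=16, E=32, F=18.
Attach a hendecagonal pyramid (V=12, E=22, F=12) along a 3-gon: merge 3 vertices and 3 edges, delete both glued faces → V=25, E=51, F=28.
Check: V − E + F = 25 − 51 + 28 = 2.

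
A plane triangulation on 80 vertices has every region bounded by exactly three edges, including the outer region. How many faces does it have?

156

In a plane triangulation 3F = 2E and V − E + F = 2, so F = 2V − 4 = 2·80 − 4 = 156.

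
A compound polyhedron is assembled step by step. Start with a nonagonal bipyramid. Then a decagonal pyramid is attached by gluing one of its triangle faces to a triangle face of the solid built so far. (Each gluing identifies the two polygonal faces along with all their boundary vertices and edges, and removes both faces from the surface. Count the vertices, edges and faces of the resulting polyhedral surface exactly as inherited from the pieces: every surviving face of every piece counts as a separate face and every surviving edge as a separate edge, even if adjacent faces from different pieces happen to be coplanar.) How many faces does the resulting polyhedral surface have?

27

A nonagonal bipyramid: V=11, E=27, F=18.
Attach a decagonal pyramid (V=11, E=20, F=11) along a 3-gon: merge 3 vertices and 3 edges, delete both glued faces → V=19, E=44, F=27.
Check: V − E + F = 19 − 44 + 27 = 2.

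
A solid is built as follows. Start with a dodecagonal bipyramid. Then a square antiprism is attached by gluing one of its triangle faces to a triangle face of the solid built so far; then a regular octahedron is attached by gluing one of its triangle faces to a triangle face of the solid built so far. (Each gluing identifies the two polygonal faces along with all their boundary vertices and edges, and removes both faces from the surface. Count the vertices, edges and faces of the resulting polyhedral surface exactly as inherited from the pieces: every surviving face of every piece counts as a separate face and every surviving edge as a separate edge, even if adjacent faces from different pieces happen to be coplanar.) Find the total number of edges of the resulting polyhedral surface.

58

A dodecagonal bipyramid: V=14, E=36, F=24.
Attach a square antiprism (V=8, E=16, F=10) along a 3-gon: merge 3 vertices and 3 edges, delete both glued faces → V=19, E=49, F=32.
Attach a regular octahedron (V=6, E=12, F=8) along a 3-gon: merge 3 vertices and 3 edges, delete both glued faces → V=22, E=58, F=38.
Check: V − E + F = 22 − 58 + 38 = 2.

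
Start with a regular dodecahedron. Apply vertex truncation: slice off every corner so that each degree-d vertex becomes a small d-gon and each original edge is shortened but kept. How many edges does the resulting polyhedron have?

The base solid has V = 20, E = 30, F = 12.
Truncation replaces each original edge-end by a new vertex, so V′ = 2E = 60.
Each original edge survives, and each old vertex of degree d contributes d new edges; summing degrees gives Σd = 2E, so E′ = E + 2E = 3E = 90.
Each original face survives and each original vertex becomes one new face: F′ = F + V = 32.

90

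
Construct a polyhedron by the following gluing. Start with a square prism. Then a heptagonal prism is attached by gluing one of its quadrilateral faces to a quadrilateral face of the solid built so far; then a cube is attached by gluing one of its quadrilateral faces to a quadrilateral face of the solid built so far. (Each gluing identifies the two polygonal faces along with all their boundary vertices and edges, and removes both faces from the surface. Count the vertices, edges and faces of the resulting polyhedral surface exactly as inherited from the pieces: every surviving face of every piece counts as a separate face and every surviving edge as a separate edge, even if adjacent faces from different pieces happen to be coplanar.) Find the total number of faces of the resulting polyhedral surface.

17

A square prism: V=8, E=12, F=6.
Attach a heptagonal prism (V=14, E=21, F=9) along a 4-gon: merge 4 vertices and 4 edges, delete both glued faces → V=18, E=29, F=13.
Attach a cube (V=8, E=12, F=6) along a 4-gon: merge 4 vertices and 4 edges, delete both glued faces → V=22, E=37, F=17.
Check: V − E + F = 22 − 37 + 17 = 2.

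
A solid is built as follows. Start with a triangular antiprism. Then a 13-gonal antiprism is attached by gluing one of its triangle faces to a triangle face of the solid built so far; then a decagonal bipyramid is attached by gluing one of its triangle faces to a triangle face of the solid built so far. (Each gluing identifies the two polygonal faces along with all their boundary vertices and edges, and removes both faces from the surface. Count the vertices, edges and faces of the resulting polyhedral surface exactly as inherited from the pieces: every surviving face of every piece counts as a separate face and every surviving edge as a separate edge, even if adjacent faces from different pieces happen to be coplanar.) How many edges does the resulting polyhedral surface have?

A triangular antiprism: V=6, E=12, F=8.
Attach a 13-gonal antiprism (V=26, E=52, F=28) along a 3-gon: merge 3 vertices and 3 edges, delete both glued faces → V=29, E=61, F=34.
Attach a decagonal bipyramid (V=12, E=30, F=20) along a 3-gon: merge 3 vertices and 3 edges, delete both glued faces → V=38, E=88, F=52.
Check: V − E + F = 38 − 88 + 52 = 2.

88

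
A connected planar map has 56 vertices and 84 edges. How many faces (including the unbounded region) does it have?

30

Euler's formula for a connected plane graph: V − E + F = 2, so F = 2 − 56 + 84 = 30.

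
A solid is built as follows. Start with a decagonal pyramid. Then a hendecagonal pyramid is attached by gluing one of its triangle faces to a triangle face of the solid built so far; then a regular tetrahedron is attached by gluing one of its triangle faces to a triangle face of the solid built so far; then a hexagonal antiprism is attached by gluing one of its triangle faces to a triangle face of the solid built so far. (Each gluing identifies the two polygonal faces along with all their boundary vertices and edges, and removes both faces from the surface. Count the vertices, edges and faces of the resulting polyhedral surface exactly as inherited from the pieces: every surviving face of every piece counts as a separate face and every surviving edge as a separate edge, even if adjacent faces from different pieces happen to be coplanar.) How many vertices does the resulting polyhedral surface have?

A decagonal pyramid: V=11, E=20, F=11.
Attach a hendecagonal pyramid (V=12, E=22, F=12) along a 3-gon: merge 3 vertices and 3 edges, delete both glued faces → V=20, E=39, F=21.
Attach a regular tetrahedron (V=4, E=6, F=4) along a 3-gon: merge 3 vertices and 3 edges, delete both glued faces → V=21, E=42, F=23.
Attach a hexagonal antiprism (V=12, E=24, F=14) along a 3-gon: merge 3 vertices and 3 edges, delete both glued faces → V=30, E=63, F=35.
Check: V − E + F = 30 − 63 + 35 = 2.

30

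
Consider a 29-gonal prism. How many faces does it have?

31

A prism on an n-gon has two n-gon bases and n rectangular sides: V = 2·29 = 58, E = 3·29 = 87, F = 29 + 2 = 31.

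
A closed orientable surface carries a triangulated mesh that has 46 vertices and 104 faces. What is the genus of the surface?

Every face is a triangle, so 2E = 3·104 = 312, giving E = 156.
χ = V − E + F = 46 − 156 + 104 = -6.
For a closed orientable surface χ = 2 − 2g, so g = (2 − (-6))/2 = 4.

4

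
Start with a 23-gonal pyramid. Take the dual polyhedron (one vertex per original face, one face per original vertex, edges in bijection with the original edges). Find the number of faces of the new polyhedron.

24

The base solid has V = 24, E = 46, F = 24.
The dual swaps V and F and preserves E: V′ = F = 24, E′ = E = 46, F′ = V = 24.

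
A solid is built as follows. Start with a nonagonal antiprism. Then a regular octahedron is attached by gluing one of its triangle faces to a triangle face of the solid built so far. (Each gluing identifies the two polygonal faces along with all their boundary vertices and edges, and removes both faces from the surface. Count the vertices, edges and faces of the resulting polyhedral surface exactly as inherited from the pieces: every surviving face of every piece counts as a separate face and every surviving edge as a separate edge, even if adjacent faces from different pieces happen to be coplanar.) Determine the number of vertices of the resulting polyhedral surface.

21

A nonagonal antiprism: V=18, E=36, F=20.
Attach a regular octahedron (V=6, E=12, F=8) along a 3-gon: merge 3 vertices and 3 edges, delete both glued faces → V=21, E=45, F=26.
Check: V − E + F = 21 − 45 + 26 = 2.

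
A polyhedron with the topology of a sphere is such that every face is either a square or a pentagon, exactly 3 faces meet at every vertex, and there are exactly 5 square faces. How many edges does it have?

Let x be the number of pentagons; then F = 5 + x.
Edge–face incidences: 2E = 4·5 + 5·x = 20 + 5x.
Every vertex has degree 3, so 3V = 2E.
Euler: V − E + F = 2 ⇒ (2E)/3 − E + (5 + x) = 2.
Multiply by 6: 2·(2E) − 3·(2E) + 6·(5 + x) = 12, i.e. 30 + 6x − (20 + 5x) = 12.
Collecting terms: x + 10 = 12, so x = 2.
Then 2E = 20 + 5·2 = 30, so E = 15, V = 2E/3 = 10, F = 5 + 2 = 7.

15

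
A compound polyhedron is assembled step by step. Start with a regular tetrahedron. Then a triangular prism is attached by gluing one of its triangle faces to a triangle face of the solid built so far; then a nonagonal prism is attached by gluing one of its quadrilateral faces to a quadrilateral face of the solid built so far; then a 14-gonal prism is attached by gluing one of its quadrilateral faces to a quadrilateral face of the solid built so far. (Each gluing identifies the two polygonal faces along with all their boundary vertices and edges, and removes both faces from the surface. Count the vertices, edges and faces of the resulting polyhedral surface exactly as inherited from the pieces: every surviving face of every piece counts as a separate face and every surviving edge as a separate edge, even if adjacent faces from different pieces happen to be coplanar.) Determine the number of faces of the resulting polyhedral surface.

30

A regular tetrahedron: V=4, E=6, F=4.
Attach a triangular prism (V=6, E=9, F=5) along a 3-gon: merge 3 vertices and 3 edges, delete both glued faces → V=7, E=12, F=7.
Attach a nonagonal prism (V=18, E=27, F=11) along a 4-gon: merge 4 vertices and 4 edges, delete both glued faces → V=21, E=35, F=16.
Attach a 14-gonal prism (V=28, E=42, F=16) along a 4-gon: merge 4 vertices and 4 edges, delete both glued faces → V=45, E=73, F=30.
Check: V − E + F = 45 − 73 + 30 = 2.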